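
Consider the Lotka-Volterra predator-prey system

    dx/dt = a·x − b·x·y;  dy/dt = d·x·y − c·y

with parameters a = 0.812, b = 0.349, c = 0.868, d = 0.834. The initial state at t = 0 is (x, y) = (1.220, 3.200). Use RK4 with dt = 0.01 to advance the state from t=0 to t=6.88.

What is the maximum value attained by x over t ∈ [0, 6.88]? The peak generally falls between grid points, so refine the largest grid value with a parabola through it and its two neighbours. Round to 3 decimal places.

max x = 1.467

t=0.000: state=(1.220, 3.200)
step 1 (dt=0.01): k1=(-0.372, 0.478), k2=(-0.372, 0.474), k3=(-0.372, 0.474), k4=(-0.373, 0.469); state += dt/6·(k1+2k2+2k3+k4)
t=0.010: state=(1.216, 3.205)
t=0.020: state=(1.213, 3.209)
t=0.030: state=(1.209, 3.214)
continuing one RK4 step at a time; state shown every 25 steps (Δt=0.25):
t=0.250: state=(1.126, 3.289)
t=0.500: state=(1.033, 3.316)
t=0.750: state=(0.949, 3.281)
t=1.000: state=(0.876, 3.194)
t=1.250: state=(0.817, 3.066)
t=1.500: state=(0.771, 2.911)
t=1.750: state=(0.738, 2.742)
t=2.000: state=(0.717, 2.568)
t=2.250: state=(0.707, 2.397)
t=2.500: state=(0.708, 2.236)
t=2.750: state=(0.718, 2.088)
t=3.000: state=(0.738, 1.956)
t=3.250: state=(0.766, 1.841)
t=3.500: state=(0.802, 1.745)
t=3.750: state=(0.847, 1.668)
t=4.000: state=(0.900, 1.611)
t=4.250: state=(0.959, 1.573)
t=4.500: state=(1.025, 1.557)
t=4.750: state=(1.096, 1.564)
t=5.000: state=(1.171, 1.594)
t=5.250: state=(1.245, 1.651)
t=5.500: state=(1.316, 1.736)
t=5.750: state=(1.379, 1.851)
t=6.000: state=(1.429, 1.997)
t=6.250: state=(1.459, 2.173)
t=6.500: state=(1.466, 2.374)
t=6.750: state=(1.447, 2.590)
t=6.880: state=(1.426, 2.704)
largest grid value and its neighbours: x(6.430)=1.46709, x(6.440)=1.46713, x(6.450)=1.46712
parabola through these three points peaks at t≈6.444 with x≈1.46713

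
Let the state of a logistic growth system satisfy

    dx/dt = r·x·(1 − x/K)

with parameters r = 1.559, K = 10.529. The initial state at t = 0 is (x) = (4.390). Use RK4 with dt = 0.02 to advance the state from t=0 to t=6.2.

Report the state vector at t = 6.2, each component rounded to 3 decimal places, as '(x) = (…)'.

t=0.000: state=(4.390)
step 1 (dt=0.02): k1=(3.990), k2=(4.001), k3=(4.001), k4=(4.010); state += dt/6·(k1+2k2+2k3+k4)
t=0.020: state=(4.470)
t=0.040: state=(4.550)
t=0.060: state=(4.631)
continuing one RK4 step at a time; state shown every 25 steps (Δt=0.5):
t=0.500: state=(6.415)
t=1.000: state=(8.136)
t=1.500: state=(9.277)
t=2.000: state=(9.915)
t=2.500: state=(10.238)
t=3.000: state=(10.394)
t=3.500: state=(10.467)
t=4.000: state=(10.500)
t=4.500: state=(10.516)
t=5.000: state=(10.523)
t=5.500: state=(10.526)
t=6.000: state=(10.528)
t=6.200: state=(10.528)

(x) = (10.528)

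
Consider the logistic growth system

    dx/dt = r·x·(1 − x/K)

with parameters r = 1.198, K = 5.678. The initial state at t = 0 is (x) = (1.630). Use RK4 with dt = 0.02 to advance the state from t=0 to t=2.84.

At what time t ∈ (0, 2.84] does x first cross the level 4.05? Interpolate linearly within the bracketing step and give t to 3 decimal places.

t = 1.520

t=0.000: state=(1.630)
step 1 (dt=0.02): k1=(1.392), k2=(1.399), k3=(1.399), k4=(1.406); state += dt/6·(k1+2k2+2k3+k4)
t=0.020: state=(1.658)
t=0.040: state=(1.686)
t=0.060: state=(1.715)
continuing one RK4 step at a time; state shown every 5 steps (Δt=0.1):
t=0.100: state=(1.773)
t=0.200: state=(1.922)
t=0.300: state=(2.077)
t=0.400: state=(2.237)
t=0.500: state=(2.402)
t=0.600: state=(2.569)
t=0.700: state=(2.738)
t=0.800: state=(2.908)
t=0.900: state=(3.078)
t=1.000: state=(3.246)
t=1.100: state=(3.410)
t=1.200: state=(3.571)
t=1.300: state=(3.728)
t=1.400: state=(3.878)
t=1.500: state=(4.022)
t=1.520: state=(4.050)
next step: t=1.540: state=(4.078) — x has crossed 4.05
linear interpolation between t=1.520 (4.04994) and t=1.540 (4.07763) → t≈1.520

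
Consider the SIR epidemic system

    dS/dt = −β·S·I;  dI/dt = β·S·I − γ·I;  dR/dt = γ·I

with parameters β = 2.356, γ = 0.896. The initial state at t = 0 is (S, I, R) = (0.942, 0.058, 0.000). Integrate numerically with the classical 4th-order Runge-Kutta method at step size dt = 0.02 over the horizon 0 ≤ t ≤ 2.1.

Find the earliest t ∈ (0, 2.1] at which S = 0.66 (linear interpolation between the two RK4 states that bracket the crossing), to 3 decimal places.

t = 1.213

t=0.000: state=(0.942, 0.058, 0.000)
step 1 (dt=0.02): k1=(-0.129, 0.077, 0.052), k2=(-0.130, 0.078, 0.053), k3=(-0.130, 0.078, 0.053), k4=(-0.132, 0.078, 0.053); state += dt/6·(k1+2k2+2k3+k4)
t=0.020: state=(0.939, 0.060, 0.001)
t=0.040: state=(0.937, 0.061, 0.002)
t=0.060: state=(0.934, 0.063, 0.003)
continuing one RK4 step at a time; state shown every 5 steps (Δt=0.1):
t=0.100: state=(0.928, 0.066, 0.006)
t=0.200: state=(0.913, 0.075, 0.012)
t=0.300: state=(0.896, 0.085, 0.019)
t=0.400: state=(0.877, 0.096, 0.027)
t=0.500: state=(0.856, 0.107, 0.036)
t=0.600: state=(0.834, 0.120, 0.046)
t=0.700: state=(0.809, 0.133, 0.058)
t=0.800: state=(0.783, 0.147, 0.070)
t=0.900: state=(0.755, 0.161, 0.084)
t=1.000: state=(0.726, 0.175, 0.099)
t=1.100: state=(0.696, 0.189, 0.115)
t=1.200: state=(0.664, 0.203, 0.133)
next step: t=1.220: state=(0.658, 0.206, 0.137) — S has crossed 0.66
linear interpolation between t=1.200 (0.66420) and t=1.220 (0.65784) → t≈1.213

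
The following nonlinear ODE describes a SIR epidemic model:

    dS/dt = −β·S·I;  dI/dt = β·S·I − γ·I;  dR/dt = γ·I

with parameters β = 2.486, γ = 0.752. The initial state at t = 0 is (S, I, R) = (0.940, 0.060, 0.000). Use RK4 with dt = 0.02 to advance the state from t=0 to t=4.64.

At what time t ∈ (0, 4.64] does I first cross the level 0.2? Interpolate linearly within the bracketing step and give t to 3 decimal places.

t = 0.891

t=0.000: state=(0.940, 0.060, 0.000)
step 1 (dt=0.02): k1=(-0.140, 0.095, 0.045), k2=(-0.142, 0.096, 0.046), k3=(-0.142, 0.096, 0.046), k4=(-0.144, 0.098, 0.047); state += dt/6·(k1+2k2+2k3+k4)
t=0.020: state=(0.937, 0.062, 0.001)
t=0.040: state=(0.934, 0.064, 0.002)
t=0.060: state=(0.931, 0.066, 0.003)
continuing one RK4 step at a time; state shown every 10 steps (Δt=0.2):
t=0.200: state=(0.908, 0.082, 0.011)
t=0.400: state=(0.866, 0.109, 0.025)
t=0.600: state=(0.813, 0.143, 0.044)
t=0.800: state=(0.750, 0.181, 0.068)
t=0.880: state=(0.723, 0.198, 0.080)
next step: t=0.900: state=(0.716, 0.202, 0.083) — I has crossed 0.2
linear interpolation between t=0.880 (0.19778) and t=0.900 (0.20192) → t≈0.891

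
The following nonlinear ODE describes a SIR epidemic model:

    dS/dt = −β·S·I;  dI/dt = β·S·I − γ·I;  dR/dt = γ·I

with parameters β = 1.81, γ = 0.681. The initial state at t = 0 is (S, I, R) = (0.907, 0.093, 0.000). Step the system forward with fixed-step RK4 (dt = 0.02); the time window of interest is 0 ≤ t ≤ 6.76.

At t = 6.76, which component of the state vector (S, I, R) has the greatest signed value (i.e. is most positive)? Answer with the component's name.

t=0.000: state=(0.907, 0.093, 0.000)
step 1 (dt=0.02): k1=(-0.153, 0.089, 0.063), k2=(-0.154, 0.090, 0.064), k3=(-0.154, 0.090, 0.064), k4=(-0.155, 0.091, 0.065); state += dt/6·(k1+2k2+2k3+k4)
t=0.020: state=(0.904, 0.095, 0.001)
t=0.040: state=(0.901, 0.097, 0.003)
t=0.060: state=(0.898, 0.098, 0.004)
continuing one RK4 step at a time; state shown every 25 steps (Δt=0.5):
t=0.500: state=(0.815, 0.145, 0.040)
t=1.000: state=(0.696, 0.204, 0.099)
t=1.500: state=(0.565, 0.257, 0.178)
t=2.000: state=(0.440, 0.288, 0.272)
t=2.500: state=(0.338, 0.291, 0.371)
t=3.000: state=(0.262, 0.271, 0.467)
t=3.500: state=(0.208, 0.238, 0.554)
t=4.000: state=(0.171, 0.201, 0.629)
t=4.500: state=(0.145, 0.165, 0.691)
t=5.000: state=(0.126, 0.132, 0.741)
t=5.500: state=(0.114, 0.105, 0.782)
t=6.000: state=(0.104, 0.082, 0.813)
t=6.500: state=(0.098, 0.064, 0.838)
t=6.760: state=(0.095, 0.056, 0.849)
compare at T: S=0.095, I=0.056, R=0.849

largest component: R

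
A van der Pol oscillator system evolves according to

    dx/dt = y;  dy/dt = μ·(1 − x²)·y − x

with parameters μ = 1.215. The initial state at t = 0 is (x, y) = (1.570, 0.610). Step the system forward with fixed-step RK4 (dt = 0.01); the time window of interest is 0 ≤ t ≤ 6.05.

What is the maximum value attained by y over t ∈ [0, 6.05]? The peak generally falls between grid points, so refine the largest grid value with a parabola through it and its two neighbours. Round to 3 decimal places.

max y = 2.904

t=0.000: state=(1.570, 0.610)
step 1 (dt=0.01): k1=(0.610, -2.656), k2=(0.597, -2.642), k3=(0.597, -2.642), k4=(0.584, -2.628); state += dt/6·(k1+2k2+2k3+k4)
t=0.010: state=(1.576, 0.584)
t=0.020: state=(1.582, 0.557)
t=0.030: state=(1.587, 0.532)
continuing one RK4 step at a time; state shown every 20 steps (Δt=0.2):
t=0.200: state=(1.643, 0.146)
t=0.400: state=(1.638, -0.173)
t=0.600: state=(1.581, -0.385)
t=0.800: state=(1.488, -0.539)
t=1.000: state=(1.367, -0.672)
t=1.200: state=(1.219, -0.810)
t=1.400: state=(1.041, -0.976)
t=1.600: state=(0.825, -1.196)
t=1.800: state=(0.557, -1.504)
t=2.000: state=(0.215, -1.932)
t=2.200: state=(-0.223, -2.457)
t=2.400: state=(-0.759, -2.838)
t=2.600: state=(-1.313, -2.563)
t=2.800: state=(-1.734, -1.573)
t=3.000: state=(-1.945, -0.591)
t=3.200: state=(-1.998, -0.007)
t=3.400: state=(-1.967, 0.281)
t=3.600: state=(-1.895, 0.428)
t=3.800: state=(-1.800, 0.518)
t=4.000: state=(-1.689, 0.592)
t=4.200: state=(-1.563, 0.666)
t=4.400: state=(-1.421, 0.753)
t=4.600: state=(-1.260, 0.865)
t=4.800: state=(-1.073, 1.016)
t=5.000: state=(-0.850, 1.229)
t=5.200: state=(-0.575, 1.534)
t=5.400: state=(-0.227, 1.966)
t=5.600: state=(0.219, 2.502)
t=5.800: state=(0.765, 2.891)
t=6.000: state=(1.329, 2.597)
t=6.050: state=(1.454, 2.386)
largest grid value and its neighbours: y(5.830)=2.90366, y(5.840)=2.90380, y(5.850)=2.90185
parabola through these three points peaks at t≈5.836 with y≈2.90400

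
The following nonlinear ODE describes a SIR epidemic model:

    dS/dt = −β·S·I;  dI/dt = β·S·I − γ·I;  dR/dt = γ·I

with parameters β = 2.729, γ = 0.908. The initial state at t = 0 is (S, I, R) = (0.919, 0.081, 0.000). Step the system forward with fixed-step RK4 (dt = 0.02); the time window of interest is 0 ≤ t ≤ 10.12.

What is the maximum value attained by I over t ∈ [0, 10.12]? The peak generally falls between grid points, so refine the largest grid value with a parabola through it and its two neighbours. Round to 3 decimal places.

max I = 0.329

t=0.000: state=(0.919, 0.081, 0.000)
step 1 (dt=0.02): k1=(-0.203, 0.130, 0.074), k2=(-0.206, 0.131, 0.075), k3=(-0.206, 0.131, 0.075), k4=(-0.209, 0.133, 0.076); state += dt/6·(k1+2k2+2k3+k4)
t=0.020: state=(0.915, 0.084, 0.001)
t=0.040: state=(0.911, 0.086, 0.003)
t=0.060: state=(0.906, 0.089, 0.005)
continuing one RK4 step at a time; state shown every 25 steps (Δt=0.5):
t=0.500: state=(0.780, 0.165, 0.055)
t=1.000: state=(0.580, 0.267, 0.153)
t=1.500: state=(0.384, 0.326, 0.290)
t=2.000: state=(0.246, 0.316, 0.438)
t=2.500: state=(0.165, 0.264, 0.570)
t=3.000: state=(0.120, 0.203, 0.676)
t=3.500: state=(0.095, 0.149, 0.756)
t=4.000: state=(0.080, 0.107, 0.814)
t=4.500: state=(0.070, 0.075, 0.855)
t=5.000: state=(0.065, 0.052, 0.883)
t=5.500: state=(0.061, 0.036, 0.903)
t=6.000: state=(0.058, 0.025, 0.917)
t=6.500: state=(0.057, 0.017, 0.926)
t=7.000: state=(0.056, 0.012, 0.933)
t=7.500: state=(0.055, 0.008, 0.937)
t=8.000: state=(0.054, 0.005, 0.940)
t=8.500: state=(0.054, 0.004, 0.942)
t=9.000: state=(0.054, 0.003, 0.944)
t=9.500: state=(0.054, 0.002, 0.944)
t=10.000: state=(0.054, 0.001, 0.945)
t=10.120: state=(0.054, 0.001, 0.945)
largest grid value and its neighbours: I(1.640)=0.32918, I(1.660)=0.32924, I(1.680)=0.32919
parabola through these three points peaks at t≈1.661 with I≈0.32924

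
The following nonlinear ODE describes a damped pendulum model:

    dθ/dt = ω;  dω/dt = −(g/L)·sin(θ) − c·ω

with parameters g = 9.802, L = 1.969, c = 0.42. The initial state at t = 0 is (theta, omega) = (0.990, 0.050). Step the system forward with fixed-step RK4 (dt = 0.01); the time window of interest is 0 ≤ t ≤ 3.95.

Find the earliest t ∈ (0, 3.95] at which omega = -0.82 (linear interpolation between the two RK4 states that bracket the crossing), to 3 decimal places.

t=0.000: state=(0.990, 0.050)
step 1 (dt=0.01): k1=(0.050, -4.183), k2=(0.029, -4.175), k3=(0.029, -4.175), k4=(0.008, -4.166); state += dt/6·(k1+2k2+2k3+k4)
t=0.010: state=(0.990, 0.008)
t=0.020: state=(0.990, -0.033)
t=0.030: state=(0.990, -0.075)
continuing one RK4 step at a time; state shown every 20 steps (Δt=0.2):
t=0.200: state=(0.919, -0.740)
t=0.220: state=(0.904, -0.812)
next step: t=0.230: state=(0.895, -0.848) — omega has crossed -0.82
linear interpolation between t=0.220 (-0.81230) and t=0.230 (-0.84779) → t≈0.222

t = 0.222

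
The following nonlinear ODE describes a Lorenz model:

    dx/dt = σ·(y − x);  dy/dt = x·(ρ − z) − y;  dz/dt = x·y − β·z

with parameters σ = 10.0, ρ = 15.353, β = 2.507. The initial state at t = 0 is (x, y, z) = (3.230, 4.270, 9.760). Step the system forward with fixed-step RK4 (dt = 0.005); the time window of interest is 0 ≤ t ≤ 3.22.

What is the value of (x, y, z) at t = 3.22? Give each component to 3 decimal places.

(x, y, z) = (5.511, 4.692, 15.296)

t=0.000: state=(3.230, 4.270, 9.760)
step 1 (dt=0.005): k1=(10.400, 13.795, -10.676), k2=(10.485, 13.993, -10.386), k3=(10.488, 13.992, -10.385), k4=(10.575, 14.189, -10.092); state += dt/6·(k1+2k2+2k3+k4)
t=0.005: state=(3.282, 4.340, 9.708)
t=0.010: state=(3.336, 4.412, 9.659)
t=0.015: state=(3.390, 4.486, 9.613)
continuing one RK4 step at a time; state shown every 40 steps (Δt=0.2):
t=0.200: state=(6.273, 8.228, 10.727)
t=0.400: state=(8.540, 7.931, 17.716)
t=0.600: state=(5.035, 3.310, 16.329)
t=0.800: state=(3.528, 3.655, 11.869)
t=1.000: state=(5.085, 6.436, 10.525)
t=1.200: state=(7.870, 8.677, 14.916)
t=1.400: state=(6.591, 4.954, 17.333)
t=1.600: state=(4.194, 3.730, 13.676)
t=1.800: state=(4.660, 5.493, 11.304)
t=2.000: state=(6.922, 8.020, 13.330)
t=2.200: state=(7.245, 6.329, 16.900)
t=2.400: state=(4.997, 4.177, 14.903)
t=2.600: state=(4.640, 5.055, 12.255)
t=2.800: state=(6.235, 7.218, 12.766)
t=3.000: state=(7.257, 7.001, 15.954)
t=3.200: state=(5.682, 4.794, 15.539)
t=3.220: state=(5.511, 4.692, 15.296)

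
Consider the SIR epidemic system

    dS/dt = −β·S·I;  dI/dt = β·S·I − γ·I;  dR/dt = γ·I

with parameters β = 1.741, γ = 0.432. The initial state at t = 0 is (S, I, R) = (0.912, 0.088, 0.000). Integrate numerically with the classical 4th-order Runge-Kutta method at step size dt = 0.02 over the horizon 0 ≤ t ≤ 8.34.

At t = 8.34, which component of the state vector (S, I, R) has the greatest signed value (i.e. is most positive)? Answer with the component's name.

largest component: R

t=0.000: state=(0.912, 0.088, 0.000)
step 1 (dt=0.02): k1=(-0.140, 0.102, 0.038), k2=(-0.141, 0.103, 0.038), k3=(-0.141, 0.103, 0.038), k4=(-0.143, 0.104, 0.039); state += dt/6·(k1+2k2+2k3+k4)
t=0.020: state=(0.909, 0.090, 0.001)
t=0.040: state=(0.906, 0.092, 0.002)
t=0.060: state=(0.903, 0.094, 0.002)
continuing one RK4 step at a time; state shown every 25 steps (Δt=0.5):
t=0.500: state=(0.823, 0.151, 0.025)
t=1.000: state=(0.696, 0.237, 0.067)
t=1.500: state=(0.544, 0.328, 0.128)
t=2.000: state=(0.396, 0.397, 0.207)
t=2.500: state=(0.276, 0.427, 0.297)
t=3.000: state=(0.190, 0.421, 0.389)
t=3.500: state=(0.133, 0.390, 0.477)
t=4.000: state=(0.097, 0.347, 0.556)
t=4.500: state=(0.073, 0.301, 0.626)
t=5.000: state=(0.057, 0.256, 0.686)
t=5.500: state=(0.047, 0.216, 0.737)
t=6.000: state=(0.039, 0.181, 0.780)
t=6.500: state=(0.034, 0.150, 0.816)
t=7.000: state=(0.030, 0.124, 0.845)
t=7.500: state=(0.027, 0.103, 0.870)
t=8.000: state=(0.025, 0.085, 0.890)
t=8.340: state=(0.024, 0.074, 0.902)
compare at T: S=0.024, I=0.074, R=0.902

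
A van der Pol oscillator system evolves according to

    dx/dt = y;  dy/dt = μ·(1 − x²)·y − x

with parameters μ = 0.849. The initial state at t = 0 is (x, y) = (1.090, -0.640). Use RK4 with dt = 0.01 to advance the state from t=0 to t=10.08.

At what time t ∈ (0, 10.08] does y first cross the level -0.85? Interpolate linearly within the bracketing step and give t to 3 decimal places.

t=0.000: state=(1.090, -0.640)
step 1 (dt=0.01): k1=(-0.640, -0.988), k2=(-0.645, -0.988), k3=(-0.645, -0.988), k4=(-0.650, -0.988); state += dt/6·(k1+2k2+2k3+k4)
t=0.010: state=(1.084, -0.650)
t=0.020: state=(1.077, -0.660)
t=0.030: state=(1.070, -0.670)
t=0.210: state=(0.934, -0.850)
next step: t=0.220: state=(0.925, -0.860) — y has crossed -0.85
linear interpolation between t=0.210 (-0.84982) and t=0.220 (-0.86011) → t≈0.210

t = 0.210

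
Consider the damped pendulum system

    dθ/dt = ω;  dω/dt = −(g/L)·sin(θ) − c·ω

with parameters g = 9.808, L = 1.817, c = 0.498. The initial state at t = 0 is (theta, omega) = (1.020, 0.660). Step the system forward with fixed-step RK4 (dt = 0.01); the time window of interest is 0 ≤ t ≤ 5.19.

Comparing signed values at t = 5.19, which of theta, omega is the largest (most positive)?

t=0.000: state=(1.020, 0.660)
step 1 (dt=0.01): k1=(0.660, -4.928), k2=(0.635, -4.925), k3=(0.635, -4.925), k4=(0.611, -4.922); state += dt/6·(k1+2k2+2k3+k4)
t=0.010: state=(1.026, 0.611)
t=0.020: state=(1.032, 0.562)
t=0.030: state=(1.038, 0.512)
continuing one RK4 step at a time; state shown every 20 steps (Δt=0.2):
t=0.200: state=(1.055, -0.296)
t=0.400: state=(0.910, -1.129)
t=0.600: state=(0.619, -1.736)
t=0.800: state=(0.239, -1.997)
t=1.000: state=(-0.152, -1.846)
t=1.200: state=(-0.476, -1.344)
t=1.400: state=(-0.677, -0.646)
t=1.600: state=(-0.732, 0.091)
t=1.800: state=(-0.646, 0.743)
t=2.000: state=(-0.447, 1.211)
t=2.200: state=(-0.180, 1.413)
t=2.400: state=(0.098, 1.317)
t=2.600: state=(0.330, 0.966)
t=2.800: state=(0.475, 0.463)
t=3.000: state=(0.513, -0.076)
t=3.200: state=(0.449, -0.551)
t=3.400: state=(0.303, -0.879)
t=3.600: state=(0.110, -1.007)
t=3.800: state=(-0.086, -0.921)
t=4.000: state=(-0.246, -0.658)
t=4.200: state=(-0.342, -0.291)
t=4.400: state=(-0.361, 0.097)
t=4.600: state=(-0.307, 0.429)
t=4.800: state=(-0.197, 0.648)
t=5.000: state=(-0.058, 0.717)
t=5.190: state=(0.073, 0.643)
compare at T: theta=0.073, omega=0.643

largest component: omega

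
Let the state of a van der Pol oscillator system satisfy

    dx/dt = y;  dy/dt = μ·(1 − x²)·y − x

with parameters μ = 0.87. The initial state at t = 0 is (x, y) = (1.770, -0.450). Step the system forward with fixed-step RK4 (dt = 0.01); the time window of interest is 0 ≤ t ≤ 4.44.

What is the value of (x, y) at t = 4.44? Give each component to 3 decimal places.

(x, y) = (-0.748, 1.431)

t=0.000: state=(1.770, -0.450)
step 1 (dt=0.01): k1=(-0.450, -0.935), k2=(-0.455, -0.927), k3=(-0.455, -0.927), k4=(-0.459, -0.920); state += dt/6·(k1+2k2+2k3+k4)
t=0.010: state=(1.765, -0.459)
t=0.020: state=(1.761, -0.468)
t=0.030: state=(1.756, -0.477)
continuing one RK4 step at a time; state shown every 20 steps (Δt=0.2):
t=0.200: state=(1.663, -0.613)
t=0.400: state=(1.527, -0.749)
t=0.600: state=(1.364, -0.883)
t=0.800: state=(1.172, -1.036)
t=1.000: state=(0.947, -1.224)
t=1.200: state=(0.679, -1.465)
t=1.400: state=(0.357, -1.772)
t=1.600: state=(-0.033, -2.132)
t=1.800: state=(-0.493, -2.445)
t=2.000: state=(-0.993, -2.483)
t=2.200: state=(-1.453, -2.031)
t=2.400: state=(-1.782, -1.239)
t=2.600: state=(-1.952, -0.495)
t=2.800: state=(-1.996, 0.013)
t=3.000: state=(-1.961, 0.319)
t=3.200: state=(-1.877, 0.507)
t=3.400: state=(-1.761, 0.640)
t=3.600: state=(-1.622, 0.753)
t=3.800: state=(-1.460, 0.867)
t=4.000: state=(-1.274, 1.000)
t=4.200: state=(-1.058, 1.165)
t=4.400: state=(-0.804, 1.381)
t=4.440: state=(-0.748, 1.431)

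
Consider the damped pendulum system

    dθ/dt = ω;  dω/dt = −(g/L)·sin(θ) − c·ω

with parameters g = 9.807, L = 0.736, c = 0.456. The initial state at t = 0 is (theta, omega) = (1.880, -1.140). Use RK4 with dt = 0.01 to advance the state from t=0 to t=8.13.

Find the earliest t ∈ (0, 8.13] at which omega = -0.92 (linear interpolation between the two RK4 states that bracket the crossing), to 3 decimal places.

t = 0.900

t=0.000: state=(1.880, -1.140)
step 1 (dt=0.01): k1=(-1.140, -12.173), k2=(-1.201, -12.168), k3=(-1.201, -12.169), k4=(-1.262, -12.165); state += dt/6·(k1+2k2+2k3+k4)
t=0.010: state=(1.868, -1.262)
t=0.020: state=(1.855, -1.383)
t=0.030: state=(1.840, -1.505)
continuing one RK4 step at a time; state shown every 50 steps (Δt=0.5):
t=0.500: state=(-0.035, -5.340)
t=0.890: state=(-1.410, -1.052)
next step: t=0.900: state=(-1.420, -0.916) — omega has crossed -0.92
linear interpolation between t=0.890 (-1.05223) and t=0.900 (-0.91610) → t≈0.900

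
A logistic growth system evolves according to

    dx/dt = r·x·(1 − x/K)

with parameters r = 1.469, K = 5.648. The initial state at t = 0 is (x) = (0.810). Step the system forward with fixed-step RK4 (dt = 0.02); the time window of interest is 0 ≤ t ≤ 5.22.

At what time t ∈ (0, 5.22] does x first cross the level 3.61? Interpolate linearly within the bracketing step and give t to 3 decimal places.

t = 1.606

t=0.000: state=(0.810)
step 1 (dt=0.02): k1=(1.019), k2=(1.030), k3=(1.030), k4=(1.041); state += dt/6·(k1+2k2+2k3+k4)
t=0.020: state=(0.831)
t=0.040: state=(0.852)
t=0.060: state=(0.873)
continuing one RK4 step at a time; state shown every 10 steps (Δt=0.2):
t=0.200: state=(1.036)
t=0.400: state=(1.308)
t=0.600: state=(1.626)
t=0.800: state=(1.986)
t=1.000: state=(2.378)
t=1.200: state=(2.790)
t=1.400: state=(3.202)
t=1.600: state=(3.599)
next step: t=1.620: state=(3.637) — x has crossed 3.61
linear interpolation between t=1.600 (3.59883) and t=1.620 (3.63704) → t≈1.606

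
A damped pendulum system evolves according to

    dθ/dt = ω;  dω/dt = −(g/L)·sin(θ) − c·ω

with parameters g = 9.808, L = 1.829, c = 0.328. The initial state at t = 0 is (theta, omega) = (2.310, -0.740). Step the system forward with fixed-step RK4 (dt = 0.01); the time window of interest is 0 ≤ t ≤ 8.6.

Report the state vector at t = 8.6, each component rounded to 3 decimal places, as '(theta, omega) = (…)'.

t=0.000: state=(2.310, -0.740)
step 1 (dt=0.01): k1=(-0.740, -3.720), k2=(-0.759, -3.727), k3=(-0.759, -3.728), k4=(-0.777, -3.735); state += dt/6·(k1+2k2+2k3+k4)
t=0.010: state=(2.302, -0.777)
t=0.020: state=(2.294, -0.815)
t=0.030: state=(2.286, -0.852)
continuing one RK4 step at a time; state shown every 50 steps (Δt=0.5):
t=0.500: state=(1.431, -2.852)
t=1.000: state=(-0.333, -3.558)
t=1.500: state=(-1.523, -0.993)
t=2.000: state=(-1.347, 1.623)
t=2.500: state=(-0.090, 2.967)
t=3.000: state=(1.059, 1.243)
t=3.500: state=(1.051, -1.208)
t=4.000: state=(0.062, -2.347)
t=4.500: state=(-0.838, -0.927)
t=5.000: state=(-0.767, 1.130)
t=5.500: state=(0.064, 1.827)
t=6.000: state=(0.701, 0.497)
t=6.500: state=(0.517, -1.120)
t=7.000: state=(-0.181, -1.356)
t=7.500: state=(-0.579, -0.106)
t=8.000: state=(-0.304, 1.064)
t=8.500: state=(0.256, 0.926)
t=8.600: state=(0.340, 0.741)

(theta, omega) = (0.340, 0.741)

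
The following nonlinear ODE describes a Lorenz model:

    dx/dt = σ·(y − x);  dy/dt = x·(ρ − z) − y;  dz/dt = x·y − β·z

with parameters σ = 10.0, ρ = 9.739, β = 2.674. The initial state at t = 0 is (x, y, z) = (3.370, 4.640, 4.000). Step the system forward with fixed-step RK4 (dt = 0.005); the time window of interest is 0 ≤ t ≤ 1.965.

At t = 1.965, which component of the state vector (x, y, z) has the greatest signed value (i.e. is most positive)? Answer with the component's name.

t=0.000: state=(3.370, 4.640, 4.000)
step 1 (dt=0.005): k1=(12.700, 14.700, 4.941), k2=(12.750, 14.804, 5.180), k3=(12.751, 14.802, 5.180), k4=(12.803, 14.903, 5.422); state += dt/6·(k1+2k2+2k3+k4)
t=0.005: state=(3.434, 4.714, 4.026)
t=0.010: state=(3.498, 4.789, 4.054)
t=0.015: state=(3.563, 4.865, 4.085)
continuing one RK4 step at a time; state shown every 20 steps (Δt=0.1):
t=0.100: state=(4.752, 6.236, 5.029)
t=0.200: state=(6.214, 7.543, 7.253)
t=0.300: state=(7.121, 7.466, 10.098)
t=0.400: state=(6.781, 5.807, 11.872)
t=0.500: state=(5.459, 3.974, 11.687)
t=0.600: state=(4.109, 2.986, 10.356)
t=0.700: state=(3.283, 2.750, 8.824)
t=0.800: state=(3.006, 2.959, 7.522)
t=0.900: state=(3.149, 3.466, 6.615)
t=1.000: state=(3.615, 4.219, 6.201)
t=1.100: state=(4.330, 5.136, 6.386)
t=1.200: state=(5.166, 5.987, 7.234)
t=1.300: state=(5.865, 6.383, 8.586)
t=1.400: state=(6.103, 6.035, 9.889)
t=1.500: state=(5.750, 5.158, 10.500)
t=1.600: state=(5.048, 4.306, 10.262)
t=1.700: state=(4.378, 3.819, 9.507)
t=1.800: state=(3.970, 3.720, 8.634)
t=1.900: state=(3.873, 3.920, 7.908)
t=1.965: state=(3.957, 4.166, 7.588)
compare at T: x=3.957, y=4.166, z=7.588

largest component: z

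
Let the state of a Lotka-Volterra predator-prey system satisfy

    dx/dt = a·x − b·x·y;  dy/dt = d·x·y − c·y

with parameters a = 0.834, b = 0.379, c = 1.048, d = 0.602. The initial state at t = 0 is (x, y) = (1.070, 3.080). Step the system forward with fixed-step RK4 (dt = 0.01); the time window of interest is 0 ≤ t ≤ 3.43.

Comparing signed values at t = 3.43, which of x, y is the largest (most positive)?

t=0.000: state=(1.070, 3.080)
step 1 (dt=0.01): k1=(-0.357, -1.244), k2=(-0.354, -1.245), k3=(-0.354, -1.245), k4=(-0.350, -1.245); state += dt/6·(k1+2k2+2k3+k4)
t=0.010: state=(1.066, 3.068)
t=0.020: state=(1.063, 3.055)
t=0.030: state=(1.060, 3.043)
continuing one RK4 step at a time; state shown every 20 steps (Δt=0.2):
t=0.200: state=(1.011, 2.830)
t=0.400: state=(0.972, 2.586)
t=0.600: state=(0.953, 2.354)
t=0.800: state=(0.950, 2.140)
t=1.000: state=(0.961, 1.947)
t=1.200: state=(0.986, 1.775)
t=1.400: state=(1.025, 1.624)
t=1.600: state=(1.076, 1.494)
t=1.800: state=(1.140, 1.385)
t=2.000: state=(1.217, 1.294)
t=2.200: state=(1.307, 1.221)
t=2.400: state=(1.411, 1.166)
t=2.600: state=(1.529, 1.129)
t=2.800: state=(1.659, 1.109)
t=3.000: state=(1.803, 1.107)
t=3.200: state=(1.958, 1.126)
t=3.400: state=(2.121, 1.167)
t=3.430: state=(2.146, 1.175)
compare at T: x=2.146, y=1.175

largest component: x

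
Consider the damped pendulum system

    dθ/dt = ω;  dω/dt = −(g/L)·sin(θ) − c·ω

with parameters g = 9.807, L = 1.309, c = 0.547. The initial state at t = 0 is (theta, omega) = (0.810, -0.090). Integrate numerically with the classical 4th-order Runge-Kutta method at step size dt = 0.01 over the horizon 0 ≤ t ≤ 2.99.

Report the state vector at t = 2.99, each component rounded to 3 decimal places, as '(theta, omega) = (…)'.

(theta, omega) = (-0.020, -0.950)

t=0.000: state=(0.810, -0.090)
step 1 (dt=0.01): k1=(-0.090, -5.377), k2=(-0.117, -5.360), k3=(-0.117, -5.359), k4=(-0.144, -5.342); state += dt/6·(k1+2k2+2k3+k4)
t=0.010: state=(0.809, -0.144)
t=0.020: state=(0.807, -0.197)
t=0.030: state=(0.805, -0.250)
continuing one RK4 step at a time; state shown every 10 steps (Δt=0.1):
t=0.100: state=(0.775, -0.606)
t=0.200: state=(0.691, -1.064)
t=0.300: state=(0.565, -1.436)
t=0.400: state=(0.407, -1.701)
t=0.500: state=(0.229, -1.838)
t=0.600: state=(0.044, -1.839)
t=0.700: state=(-0.134, -1.707)
t=0.800: state=(-0.294, -1.459)
t=0.900: state=(-0.423, -1.124)
t=1.000: state=(-0.516, -0.731)
t=1.100: state=(-0.569, -0.314)
t=1.200: state=(-0.579, 0.101)
t=1.300: state=(-0.550, 0.487)
t=1.400: state=(-0.483, 0.823)
t=1.500: state=(-0.387, 1.088)
t=1.600: state=(-0.269, 1.265)
t=1.700: state=(-0.137, 1.345)
t=1.800: state=(-0.003, 1.324)
t=1.900: state=(0.124, 1.208)
t=2.000: state=(0.236, 1.012)
t=2.100: state=(0.325, 0.755)
t=2.200: state=(0.385, 0.459)
t=2.300: state=(0.416, 0.149)
t=2.400: state=(0.415, -0.155)
t=2.500: state=(0.386, -0.433)
t=2.600: state=(0.330, -0.666)
t=2.700: state=(0.254, -0.842)
t=2.800: state=(0.164, -0.949)
t=2.900: state=(0.067, -0.982)
t=2.990: state=(-0.020, -0.950)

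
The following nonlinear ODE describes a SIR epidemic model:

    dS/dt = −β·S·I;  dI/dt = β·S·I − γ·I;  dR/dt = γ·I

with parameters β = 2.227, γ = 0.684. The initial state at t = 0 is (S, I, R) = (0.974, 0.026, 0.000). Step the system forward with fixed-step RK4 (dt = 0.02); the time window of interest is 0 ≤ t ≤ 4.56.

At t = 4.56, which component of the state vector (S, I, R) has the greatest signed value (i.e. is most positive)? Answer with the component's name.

t=0.000: state=(0.974, 0.026, 0.000)
step 1 (dt=0.02): k1=(-0.056, 0.039, 0.018), k2=(-0.057, 0.039, 0.018), k3=(-0.057, 0.039, 0.018), k4=(-0.058, 0.040, 0.018); state += dt/6·(k1+2k2+2k3+k4)
t=0.020: state=(0.973, 0.027, 0.000)
t=0.040: state=(0.972, 0.028, 0.001)
t=0.060: state=(0.970, 0.028, 0.001)
continuing one RK4 step at a time; state shown every 10 steps (Δt=0.2):
t=0.200: state=(0.961, 0.035, 0.004)
t=0.400: state=(0.944, 0.047, 0.010)
t=0.600: state=(0.922, 0.061, 0.017)
t=0.800: state=(0.893, 0.080, 0.027)
t=1.000: state=(0.857, 0.103, 0.039)
t=1.200: state=(0.814, 0.131, 0.055)
t=1.400: state=(0.762, 0.162, 0.075)
t=1.600: state=(0.704, 0.196, 0.100)
t=1.800: state=(0.640, 0.231, 0.129)
t=2.000: state=(0.573, 0.264, 0.163)
t=2.200: state=(0.506, 0.293, 0.201)
t=2.400: state=(0.442, 0.315, 0.243)
t=2.600: state=(0.383, 0.330, 0.287)
t=2.800: state=(0.330, 0.338, 0.333)
t=3.000: state=(0.284, 0.337, 0.379)
t=3.200: state=(0.244, 0.331, 0.425)
t=3.400: state=(0.211, 0.319, 0.469)
t=3.600: state=(0.184, 0.304, 0.512)
t=3.800: state=(0.161, 0.286, 0.552)
t=4.000: state=(0.143, 0.267, 0.590)
t=4.200: state=(0.127, 0.247, 0.625)
t=4.400: state=(0.114, 0.228, 0.658)
t=4.560: state=(0.106, 0.212, 0.682)
compare at T: S=0.106, I=0.212, R=0.682

largest component: R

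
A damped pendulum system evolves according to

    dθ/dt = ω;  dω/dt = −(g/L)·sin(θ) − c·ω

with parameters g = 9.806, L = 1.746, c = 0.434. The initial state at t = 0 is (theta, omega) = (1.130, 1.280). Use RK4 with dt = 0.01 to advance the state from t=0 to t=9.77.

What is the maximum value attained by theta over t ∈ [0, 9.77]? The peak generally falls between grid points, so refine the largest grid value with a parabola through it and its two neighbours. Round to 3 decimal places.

t=0.000: state=(1.130, 1.280)
step 1 (dt=0.01): k1=(1.280, -5.635), k2=(1.252, -5.638), k3=(1.252, -5.638), k4=(1.224, -5.640); state += dt/6·(k1+2k2+2k3+k4)
t=0.010: state=(1.143, 1.224)
t=0.020: state=(1.154, 1.167)
t=0.030: state=(1.166, 1.111)
continuing one RK4 step at a time; state shown every 50 steps (Δt=0.5):
t=0.500: state=(1.090, -1.336)
t=1.000: state=(0.040, -2.419)
t=1.500: state=(-0.843, -0.802)
t=2.000: state=(-0.698, 1.256)
t=2.500: state=(0.138, 1.696)
t=3.000: state=(0.662, 0.230)
t=3.500: state=(0.381, -1.185)
t=4.000: state=(-0.256, -1.067)
t=4.500: state=(-0.488, 0.191)
t=5.000: state=(-0.144, 1.001)
t=5.500: state=(0.292, 0.552)
t=6.000: state=(0.320, -0.416)
t=6.500: state=(-0.011, -0.740)
t=7.000: state=(-0.265, -0.178)
t=7.500: state=(-0.175, 0.471)
t=8.000: state=(0.092, 0.471)
t=8.500: state=(0.204, -0.055)
t=9.000: state=(0.067, -0.417)
t=9.500: state=(-0.119, -0.242)
t=9.770: state=(-0.154, -0.013)
largest grid value and its neighbours: theta(0.220)=1.27586, theta(0.230)=1.27615, theta(0.240)=1.27589
parabola through these three points peaks at t≈0.230 with theta≈1.27615

max theta = 1.276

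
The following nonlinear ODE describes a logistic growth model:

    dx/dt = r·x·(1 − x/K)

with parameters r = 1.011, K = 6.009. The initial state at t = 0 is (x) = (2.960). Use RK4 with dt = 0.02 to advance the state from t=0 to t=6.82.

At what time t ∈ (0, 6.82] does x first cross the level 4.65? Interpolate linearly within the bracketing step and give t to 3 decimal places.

t = 1.246

t=0.000: state=(2.960)
step 1 (dt=0.02): k1=(1.518), k2=(1.519), k3=(1.519), k4=(1.519); state += dt/6·(k1+2k2+2k3+k4)
t=0.020: state=(2.990)
t=0.040: state=(3.021)
t=0.060: state=(3.051)
continuing one RK4 step at a time; state shown every 25 steps (Δt=0.5):
t=0.500: state=(3.706)
t=1.000: state=(4.371)
t=1.240: state=(4.644)
next step: t=1.260: state=(4.665) — x has crossed 4.65
linear interpolation between t=1.240 (4.64357) and t=1.260 (4.66479) → t≈1.246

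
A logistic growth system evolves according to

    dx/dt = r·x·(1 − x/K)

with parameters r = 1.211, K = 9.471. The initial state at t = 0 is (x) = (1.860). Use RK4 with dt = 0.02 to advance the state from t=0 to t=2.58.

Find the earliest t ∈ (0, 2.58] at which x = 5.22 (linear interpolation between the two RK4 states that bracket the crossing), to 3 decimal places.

t=0.000: state=(1.860)
step 1 (dt=0.02): k1=(1.810), k2=(1.823), k3=(1.823), k4=(1.837); state += dt/6·(k1+2k2+2k3+k4)
t=0.020: state=(1.896)
t=0.040: state=(1.933)
t=0.060: state=(1.971)
continuing one RK4 step at a time; state shown every 5 steps (Δt=0.1):
t=0.100: state=(2.048)
t=0.200: state=(2.249)
t=0.300: state=(2.463)
t=0.400: state=(2.690)
t=0.500: state=(2.929)
t=0.600: state=(3.180)
t=0.700: state=(3.440)
t=0.800: state=(3.710)
t=0.900: state=(3.986)
t=1.000: state=(4.268)
t=1.100: state=(4.553)
t=1.200: state=(4.840)
t=1.300: state=(5.126)
t=1.320: state=(5.183)
next step: t=1.340: state=(5.240) — x has crossed 5.22
linear interpolation between t=1.320 (5.18286) and t=1.340 (5.23962) → t≈1.333

t = 1.333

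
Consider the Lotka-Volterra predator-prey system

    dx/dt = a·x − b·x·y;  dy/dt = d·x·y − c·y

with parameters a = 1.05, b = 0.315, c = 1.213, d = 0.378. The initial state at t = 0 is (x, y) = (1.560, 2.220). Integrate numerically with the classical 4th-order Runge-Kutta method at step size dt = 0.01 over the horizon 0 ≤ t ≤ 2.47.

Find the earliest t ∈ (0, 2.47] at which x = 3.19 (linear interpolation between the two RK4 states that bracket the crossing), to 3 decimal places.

t = 1.335

t=0.000: state=(1.560, 2.220)
step 1 (dt=0.01): k1=(0.547, -1.384), k2=(0.551, -1.377), k3=(0.551, -1.377), k4=(0.556, -1.371); state += dt/6·(k1+2k2+2k3+k4)
t=0.010: state=(1.566, 2.206)
t=0.020: state=(1.571, 2.193)
t=0.030: state=(1.577, 2.179)
continuing one RK4 step at a time; state shown every 10 steps (Δt=0.1):
t=0.100: state=(1.619, 2.088)
t=0.200: state=(1.687, 1.969)
t=0.300: state=(1.764, 1.861)
t=0.400: state=(1.851, 1.765)
t=0.500: state=(1.947, 1.680)
t=0.600: state=(2.054, 1.605)
t=0.700: state=(2.171, 1.540)
t=0.800: state=(2.299, 1.484)
t=0.900: state=(2.439, 1.438)
t=1.000: state=(2.591, 1.400)
t=1.100: state=(2.755, 1.372)
t=1.200: state=(2.931, 1.353)
t=1.300: state=(3.120, 1.344)
t=1.330: state=(3.180, 1.343)
next step: t=1.340: state=(3.200, 1.343) — x has crossed 3.19
linear interpolation between t=1.330 (3.17951) and t=1.340 (3.19951) → t≈1.335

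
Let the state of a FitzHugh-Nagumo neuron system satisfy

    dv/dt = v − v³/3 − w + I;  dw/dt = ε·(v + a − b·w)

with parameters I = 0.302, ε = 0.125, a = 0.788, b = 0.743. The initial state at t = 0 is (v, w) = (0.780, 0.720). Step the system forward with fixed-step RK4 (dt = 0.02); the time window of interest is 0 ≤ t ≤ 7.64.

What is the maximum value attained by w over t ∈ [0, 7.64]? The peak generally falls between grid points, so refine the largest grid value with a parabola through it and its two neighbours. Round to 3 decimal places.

max w = 1.243

t=0.000: state=(0.780, 0.720)
step 1 (dt=0.02): k1=(0.204, 0.129), k2=(0.203, 0.129), k3=(0.203, 0.129), k4=(0.203, 0.129); state += dt/6·(k1+2k2+2k3+k4)
t=0.020: state=(0.784, 0.723)
t=0.040: state=(0.788, 0.725)
t=0.060: state=(0.792, 0.728)
continuing one RK4 step at a time; state shown every 25 steps (Δt=0.5):
t=0.500: state=(0.874, 0.786)
t=1.000: state=(0.944, 0.854)
t=1.500: state=(0.984, 0.923)
t=2.000: state=(0.990, 0.989)
t=2.500: state=(0.963, 1.052)
t=3.000: state=(0.905, 1.110)
t=3.500: state=(0.812, 1.160)
t=4.000: state=(0.675, 1.201)
t=4.500: state=(0.475, 1.230)
t=5.000: state=(0.166, 1.243)
t=5.500: state=(-0.334, 1.231)
t=6.000: state=(-1.061, 1.181)
t=6.500: state=(-1.695, 1.089)
t=7.000: state=(-1.935, 0.975)
t=7.500: state=(-1.968, 0.860)
t=7.640: state=(-1.964, 0.828)
largest grid value and its neighbours: w(5.020)=1.24301, w(5.040)=1.24302, w(5.060)=1.24300
parabola through these three points peaks at t≈5.038 with w≈1.24302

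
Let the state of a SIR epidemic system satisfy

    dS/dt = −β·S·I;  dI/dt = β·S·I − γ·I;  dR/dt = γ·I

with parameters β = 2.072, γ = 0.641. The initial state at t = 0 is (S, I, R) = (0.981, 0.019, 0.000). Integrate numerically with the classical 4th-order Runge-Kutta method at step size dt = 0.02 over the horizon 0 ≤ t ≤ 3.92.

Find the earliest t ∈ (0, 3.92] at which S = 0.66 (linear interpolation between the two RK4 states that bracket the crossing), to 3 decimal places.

t=0.000: state=(0.981, 0.019, 0.000)
step 1 (dt=0.02): k1=(-0.039, 0.026, 0.012), k2=(-0.039, 0.027, 0.012), k3=(-0.039, 0.027, 0.012), k4=(-0.040, 0.027, 0.013); state += dt/6·(k1+2k2+2k3+k4)
t=0.020: state=(0.980, 0.020, 0.000)
t=0.040: state=(0.979, 0.020, 0.001)
t=0.060: state=(0.979, 0.021, 0.001)
continuing one RK4 step at a time; state shown every 10 steps (Δt=0.2):
t=0.200: state=(0.972, 0.025, 0.003)
t=0.400: state=(0.961, 0.033, 0.007)
t=0.600: state=(0.946, 0.043, 0.011)
t=0.800: state=(0.927, 0.056, 0.018)
t=1.000: state=(0.903, 0.072, 0.026)
t=1.200: state=(0.873, 0.091, 0.036)
t=1.400: state=(0.837, 0.114, 0.049)
t=1.600: state=(0.794, 0.141, 0.066)
t=1.800: state=(0.744, 0.170, 0.085)
t=2.000: state=(0.689, 0.202, 0.109)
t=2.080: state=(0.666, 0.214, 0.120)
next step: t=2.100: state=(0.660, 0.218, 0.123) — S has crossed 0.66
linear interpolation between t=2.080 (0.66564) and t=2.100 (0.65971) → t≈2.099

t = 2.099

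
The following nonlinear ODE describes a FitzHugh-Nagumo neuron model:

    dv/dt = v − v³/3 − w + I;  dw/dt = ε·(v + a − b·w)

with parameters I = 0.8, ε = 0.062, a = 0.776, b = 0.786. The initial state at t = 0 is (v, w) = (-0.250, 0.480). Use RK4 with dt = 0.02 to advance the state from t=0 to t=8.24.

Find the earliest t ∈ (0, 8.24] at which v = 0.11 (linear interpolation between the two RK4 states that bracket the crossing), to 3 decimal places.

t=0.000: state=(-0.250, 0.480)
step 1 (dt=0.02): k1=(0.075, 0.009), k2=(0.076, 0.009), k3=(0.076, 0.009), k4=(0.076, 0.009); state += dt/6·(k1+2k2+2k3+k4)
t=0.020: state=(-0.248, 0.480)
t=0.040: state=(-0.247, 0.480)
t=0.060: state=(-0.245, 0.481)
continuing one RK4 step at a time; state shown every 25 steps (Δt=0.5):
t=0.500: state=(-0.203, 0.485)
t=1.000: state=(-0.132, 0.492)
t=1.500: state=(-0.020, 0.502)
t=1.880: state=(0.106, 0.511)
next step: t=1.900: state=(0.114, 0.512) — v has crossed 0.11
linear interpolation between t=1.880 (0.10634) and t=1.900 (0.11431) → t≈1.889

t = 1.889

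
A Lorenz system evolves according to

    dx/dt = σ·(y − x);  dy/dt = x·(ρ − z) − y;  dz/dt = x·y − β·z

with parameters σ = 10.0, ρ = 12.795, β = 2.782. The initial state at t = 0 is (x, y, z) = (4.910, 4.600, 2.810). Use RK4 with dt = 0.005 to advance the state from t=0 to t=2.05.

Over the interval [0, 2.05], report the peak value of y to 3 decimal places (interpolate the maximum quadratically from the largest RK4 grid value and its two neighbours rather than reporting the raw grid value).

max y = 11.258

t=0.000: state=(4.910, 4.600, 2.810)
step 1 (dt=0.005): k1=(-3.100, 44.426, 14.769), k2=(-1.912, 44.057, 15.175), k3=(-1.951, 44.082, 15.181), k4=(-0.798, 43.737, 15.593); state += dt/6·(k1+2k2+2k3+k4)
t=0.005: state=(4.900, 4.820, 2.886)
t=0.010: state=(4.902, 5.038, 2.966)
t=0.015: state=(4.914, 5.252, 3.050)
continuing one RK4 step at a time; state shown every 20 steps (Δt=0.1):
t=0.100: state=(6.241, 8.674, 5.354)
t=0.200: state=(8.893, 11.236, 10.960)
t=0.300: state=(9.748, 8.730, 17.029)
t=0.400: state=(7.210, 3.790, 17.526)
t=0.500: state=(4.099, 1.625, 14.475)
t=0.600: state=(2.406, 1.416, 11.347)
t=0.700: state=(1.910, 1.818, 8.879)
t=0.800: state=(2.105, 2.559, 7.097)
t=0.900: state=(2.808, 3.772, 6.047)
t=1.000: state=(4.068, 5.637, 5.995)
t=1.100: state=(5.922, 7.995, 7.562)
t=1.200: state=(7.897, 9.513, 11.216)
t=1.300: state=(8.579, 8.136, 15.154)
t=1.400: state=(7.140, 5.005, 16.022)
t=1.500: state=(4.998, 3.111, 14.181)
t=1.600: state=(3.608, 2.728, 11.771)
t=1.700: state=(3.169, 3.124, 9.746)
t=1.800: state=(3.442, 4.008, 8.391)
t=1.900: state=(4.270, 5.348, 7.925)
t=2.000: state=(5.548, 6.975, 8.670)
t=2.050: state=(6.269, 7.698, 9.579)
largest grid value and its neighbours: y(0.205)=11.25418, y(0.210)=11.25731, y(0.215)=11.24507
parabola through these three points peaks at t≈0.209 with y≈11.25798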